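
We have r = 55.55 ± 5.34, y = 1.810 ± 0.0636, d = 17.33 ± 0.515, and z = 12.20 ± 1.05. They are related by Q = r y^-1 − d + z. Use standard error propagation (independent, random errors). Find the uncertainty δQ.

Let p = r·y^-1 = 30.69. δp/p = √((1·δr/r)² + (-1·δy/y)²) = √(0.00924 + 0.00123) = 0.102, so δp = 3.14.
Q = p − d + z: δQ = √(δp² + δd² + δz²) = √(9.87 + 0.265 + 1.10) = 3.35

3.35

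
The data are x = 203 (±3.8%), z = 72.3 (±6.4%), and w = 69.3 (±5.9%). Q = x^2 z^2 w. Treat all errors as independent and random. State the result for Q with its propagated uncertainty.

Since Q is a product/quotient, work with relative uncertainties:
  (2·δx/x)² = (2×0.0380)² = 0.00578;  (2·δz/z)² = (2×0.0640)² = 0.0164;  (1·δw/w)² = (1×0.0590)² = 0.00348
δQ/Q = √(0.0256) = 0.160
Q = 1.49e+10, so δQ = 0.160 × 1.49e+10 = 2.39e+09.

(1.49 ± 0.239) × 10^10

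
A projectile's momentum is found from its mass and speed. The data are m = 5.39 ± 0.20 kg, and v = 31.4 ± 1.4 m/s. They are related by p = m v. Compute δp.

9.82 kg·m/s

For a monomial p ∝ m, v, fractional errors add in quadrature:
  (1·δm/m)² = (1×0.0371)² = 0.00138;  (1·δv/v)² = (1×0.0446)² = 0.00199
δp/p = √(0.00336) = 0.0580
p = 169 kg·m/s, so δp = 0.0580 × 169 = 9.82 kg·m/s.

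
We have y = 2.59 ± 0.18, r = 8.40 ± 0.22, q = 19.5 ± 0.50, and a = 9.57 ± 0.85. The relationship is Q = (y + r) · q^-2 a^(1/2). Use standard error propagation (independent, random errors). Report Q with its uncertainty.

0.0894 ± 0.00649

Let u = y + r = 11.0. δu = √(δy² + δr²) = √(0.0324 + 0.0484) = 0.284, so δu/u = 0.0259.
Q is then a monomial in u, q, a:
δQ/Q = √((δu/u)² + (-2·δq/q)² + (½·δa/a)²) = √(0.000669 + 0.00263 + 0.00197) = 0.0726
Q = 0.0894, so δQ = 0.0726 × 0.0894 = 0.00649.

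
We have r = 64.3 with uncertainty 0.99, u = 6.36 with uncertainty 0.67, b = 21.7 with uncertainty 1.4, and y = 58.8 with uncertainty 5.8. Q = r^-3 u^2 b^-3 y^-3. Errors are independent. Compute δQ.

Q is a product of powers, so relative uncertainties combine in quadrature:
  (-3·δr/r)² = (-3×0.0154)² = 0.00213;  (2·δu/u)² = (2×0.105)² = 0.0444;  (-3·δb/b)² = (-3×0.0645)² = 0.0375;  (-3·δy/y)² = (-3×0.0986)² = 0.0876
δQ/Q = √(0.172) = 0.414
Q = 7.32e-14, so δQ = 0.414 × 7.32e-14 = 3.03e-14.

3.03e-14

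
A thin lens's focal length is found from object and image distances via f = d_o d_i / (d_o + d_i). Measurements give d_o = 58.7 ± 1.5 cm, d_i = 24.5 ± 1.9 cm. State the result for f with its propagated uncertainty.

∂f/∂d_o = (d_i/(d_o+d_i))² = 0.0867;  ∂f/∂d_i = (d_o/(d_o+d_i))² = 0.498
δf = √((∂f/∂d_o · δd_o)² + (∂f/∂d_i · δd_i)²) = √(0.0169 + 0.894) = 0.955 cm
f = 17.3 cm.

17.3 ± 0.955 cm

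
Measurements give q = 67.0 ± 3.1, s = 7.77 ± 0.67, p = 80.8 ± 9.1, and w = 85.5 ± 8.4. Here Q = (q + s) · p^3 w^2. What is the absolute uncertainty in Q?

Let u = q + s = 74.8. δu = √(δq² + δs²) = √(9.61 + 0.449) = 3.17, so δu/u = 0.0424.
Q is then a monomial in u, p, w:
δQ/Q = √((δu/u)² + (3·δp/p)² + (2·δw/w)²) = √(0.00180 + 0.114 + 0.0386) = 0.393
Q = 2.88e+11, so δQ = 0.393 × 2.88e+11 = 1.13e+11.

1.13e+11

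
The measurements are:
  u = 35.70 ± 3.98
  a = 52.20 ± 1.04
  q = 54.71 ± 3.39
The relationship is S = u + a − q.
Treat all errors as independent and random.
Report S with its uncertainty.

S is a linear combination, so absolute uncertainties add in quadrature:
  (δu)² = 15.8;  (δa)² = 1.08;  (δq)² = 11.5
δS = √(28.4) = 5.33
S = 33.19.

33.19 ± 5.33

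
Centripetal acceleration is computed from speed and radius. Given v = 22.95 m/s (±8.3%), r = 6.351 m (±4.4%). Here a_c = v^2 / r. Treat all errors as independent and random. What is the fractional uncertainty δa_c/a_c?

For a monomial a_c ∝ v^2, r^-1, fractional errors add in quadrature:
  (2·δv/v)² = (2×0.0830)² = 0.0276;  (-1·δr/r)² = (-1×0.0440)² = 0.00194
δa_c/a_c = √(0.0295) = 0.172

0.172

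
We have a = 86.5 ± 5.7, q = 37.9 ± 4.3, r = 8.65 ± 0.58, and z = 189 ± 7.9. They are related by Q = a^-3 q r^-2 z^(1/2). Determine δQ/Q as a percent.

For a monomial Q ∝ a^-3, q, r^-2, z^(1/2), fractional errors add in quadrature:
  (-3·δa/a)² = (-3×0.0659)² = 0.0391;  (1·δq/q)² = (1×0.113)² = 0.0129;  (-2·δr/r)² = (-2×0.0671)² = 0.0180;  (½·δz/z)² = (0.5×0.0418)² = 0.000437
δQ/Q = √(0.0704) = 0.265

26.5%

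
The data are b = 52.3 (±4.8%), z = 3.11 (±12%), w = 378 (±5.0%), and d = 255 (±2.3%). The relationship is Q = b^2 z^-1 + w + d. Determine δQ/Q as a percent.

9.03%

Let p = b^2·z^-1 = 880. δp/p = √((2·δb/b)² + (-1·δz/z)²) = √(0.00922 + 0.0144) = 0.154, so δp = 135.
Q = p + w + d: δQ = √(δp² + δw² + δd²) = √(18300 + 357 + 34.4) = 137
Q = 1510, so δQ/Q = 137/1510 = 0.0903.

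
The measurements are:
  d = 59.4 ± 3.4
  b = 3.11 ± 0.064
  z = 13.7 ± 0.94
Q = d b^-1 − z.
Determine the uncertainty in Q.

Let p = d·b^-1 = 19.1. δp/p = √((1·δd/d)² + (-1·δb/b)²) = √(0.00328 + 0.000423) = 0.0608, so δp = 1.16.
Q = p − z: δQ = √(δp² + δz²) = √(1.35 + 0.884) = 1.49

1.49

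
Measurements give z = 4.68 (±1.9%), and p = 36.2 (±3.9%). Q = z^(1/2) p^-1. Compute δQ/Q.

Since Q is a product/quotient, work with relative uncertainties:
  (½·δz/z)² = (0.5×0.0190)² = 9.02e-05;  (-1·δp/p)² = (-1×0.0390)² = 0.00152
δQ/Q = √(0.00161) = 0.0401

0.0401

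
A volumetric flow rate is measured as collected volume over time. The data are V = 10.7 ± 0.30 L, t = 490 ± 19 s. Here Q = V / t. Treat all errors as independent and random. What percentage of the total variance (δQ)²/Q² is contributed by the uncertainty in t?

65.7%

(δQ/Q)² = (1·δV/V)² + (-1·δt/t)²
  V term: (1×0.0280)² = 0.000786
  t term: (-1×0.0388)² = 0.00150
Total = 0.00229. Share from t = 0.00150/0.00229 = 0.657.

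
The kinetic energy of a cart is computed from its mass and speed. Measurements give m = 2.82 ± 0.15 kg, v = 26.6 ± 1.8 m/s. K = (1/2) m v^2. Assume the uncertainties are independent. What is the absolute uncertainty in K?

K is a product of powers, so relative uncertainties combine in quadrature:
  (1·δm/m)² = (1×0.0532)² = 0.00283;  (2·δv/v)² = (2×0.0677)² = 0.0183
δK/K = √(0.0211) = 0.145
K = 998 J, so δK = 0.145 × 998 = 145 J.

145 J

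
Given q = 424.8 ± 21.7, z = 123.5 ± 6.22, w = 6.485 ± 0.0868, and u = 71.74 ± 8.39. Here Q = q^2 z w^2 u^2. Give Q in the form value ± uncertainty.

For a monomial Q ∝ q^2, z, w^2, u^2, fractional errors add in quadrature:
  (2·δq/q)² = (2×0.0511)² = 0.0104;  (1·δz/z)² = (1×0.0504)² = 0.00254;  (2·δw/w)² = (2×0.0134)² = 0.000717;  (2·δu/u)² = (2×0.117)² = 0.0547
δQ/Q = √(0.0684) = 0.262
Q = 4.824e+12, so δQ = 0.262 × 4.824e+12 = 1.26e+12.

(4.824 ± 1.26) × 10^12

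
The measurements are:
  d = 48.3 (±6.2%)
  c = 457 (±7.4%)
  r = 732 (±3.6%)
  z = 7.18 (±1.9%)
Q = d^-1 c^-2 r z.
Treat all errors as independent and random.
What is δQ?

Products/powers → add relative errors in quadrature, weighted by exponent:
  (-1·δd/d)² = (-1×0.0620)² = 0.00384;  (-2·δc/c)² = (-2×0.0740)² = 0.0219;  (1·δr/r)² = (1×0.0360)² = 0.00130;  (1·δz/z)² = (1×0.0190)² = 0.000361
δQ/Q = √(0.0274) = 0.166
Q = 0.000521, so δQ = 0.166 × 0.000521 = 8.63e-05.

8.63e-05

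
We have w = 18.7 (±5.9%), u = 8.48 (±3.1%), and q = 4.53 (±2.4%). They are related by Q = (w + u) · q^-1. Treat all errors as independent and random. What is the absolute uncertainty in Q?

Let h = w + u = 27.2. δh = √(δw² + δu²) = √(1.22 + 0.0691) = 1.13, so δh/h = 0.0417.
Q is then a monomial in h, q:
δQ/Q = √((δh/h)² + (-1·δq/q)²) = √(0.00174 + 0.000576) = 0.0481
Q = 6.00, so δQ = 0.0481 × 6.00 = 0.289.

0.289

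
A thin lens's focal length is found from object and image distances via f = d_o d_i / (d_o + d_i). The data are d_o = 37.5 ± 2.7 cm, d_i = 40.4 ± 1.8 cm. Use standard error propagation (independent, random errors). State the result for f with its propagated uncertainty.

∂f/∂d_o = (d_i/(d_o+d_i))² = 0.269;  ∂f/∂d_i = (d_o/(d_o+d_i))² = 0.232
δf = √((∂f/∂d_o · δd_o)² + (∂f/∂d_i · δd_i)²) = √(0.527 + 0.174) = 0.837 cm
f = 19.4 cm.

19.4 ± 0.837 cm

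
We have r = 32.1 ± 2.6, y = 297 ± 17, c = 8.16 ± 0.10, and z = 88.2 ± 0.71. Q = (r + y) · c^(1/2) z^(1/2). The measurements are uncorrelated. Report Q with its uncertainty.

8830 ± 466

Let u = r + y = 329. δu = √(δr² + δy²) = √(6.76 + 289) = 17.2, so δu/u = 0.0523.
Q is then a monomial in u, c, z:
δQ/Q = √((δu/u)² + (½·δc/c)² + (½·δz/z)²) = √(0.00273 + 3.75e-05 + 1.62e-05) = 0.0528
Q = 8830, so δQ = 0.0528 × 8830 = 466.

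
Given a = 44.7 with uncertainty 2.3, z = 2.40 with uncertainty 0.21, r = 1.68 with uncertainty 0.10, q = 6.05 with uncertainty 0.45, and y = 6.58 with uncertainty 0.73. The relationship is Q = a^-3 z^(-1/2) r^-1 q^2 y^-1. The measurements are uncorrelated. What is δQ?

6.04e-06

Since Q is a product/quotient, work with relative uncertainties:
  (-3·δa/a)² = (-3×0.0515)² = 0.0238;  (−½·δz/z)² = (-0.5×0.0875)² = 0.00191;  (-1·δr/r)² = (-1×0.0595)² = 0.00354;  (2·δq/q)² = (2×0.0744)² = 0.0221;  (-1·δy/y)² = (-1×0.111)² = 0.0123
δQ/Q = √(0.0637) = 0.252
Q = 2.39e-05, so δQ = 0.252 × 2.39e-05 = 6.04e-06.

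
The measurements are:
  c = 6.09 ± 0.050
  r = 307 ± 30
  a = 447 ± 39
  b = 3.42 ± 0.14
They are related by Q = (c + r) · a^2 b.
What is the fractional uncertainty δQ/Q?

0.203

Let u = c + r = 313. δu = √(δc² + δr²) = √(0.00250 + 900) = 30.0, so δu/u = 0.0958.
Q is then a monomial in u, a, b:
δQ/Q = √((δu/u)² + (2·δa/a)² + (1·δb/b)²) = √(0.00918 + 0.0304 + 0.00168) = 0.203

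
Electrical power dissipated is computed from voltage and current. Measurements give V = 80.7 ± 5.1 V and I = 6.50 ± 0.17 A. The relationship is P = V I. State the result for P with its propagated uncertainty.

Since P is a product/quotient, work with relative uncertainties:
  (1·δV/V)² = (1×0.0632)² = 0.00399;  (1·δI/I)² = (1×0.0262)² = 0.000684
δP/P = √(0.00468) = 0.0684
P = 525 W, so δP = 0.0684 × 525 = 35.9 W.

525 ± 35.9 W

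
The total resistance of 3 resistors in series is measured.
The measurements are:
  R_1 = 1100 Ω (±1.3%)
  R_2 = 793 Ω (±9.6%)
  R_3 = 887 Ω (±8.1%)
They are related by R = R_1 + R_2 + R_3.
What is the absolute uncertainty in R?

106 Ω

For a sum/difference, combine absolute errors in quadrature:
  (δR_1)² = 204;  (δR_2)² = 5800;  (δR_3)² = 5160
δR = √(11200) = 106 Ω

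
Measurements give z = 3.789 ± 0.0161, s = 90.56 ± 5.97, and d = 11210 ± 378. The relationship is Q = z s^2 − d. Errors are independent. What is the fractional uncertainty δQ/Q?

Let p = z·s^2 = 31070. δp/p = √((1·δz/z)² + (2·δs/s)²) = √(1.81e-05 + 0.0174) = 0.132, so δp = 4100.
Q = p − d: δQ = √(δp² + δd²) = √(1.68e+07 + 1.43e+05) = 4120
Q = 19860, so δQ/Q = 4120/19860 = 0.207.

0.207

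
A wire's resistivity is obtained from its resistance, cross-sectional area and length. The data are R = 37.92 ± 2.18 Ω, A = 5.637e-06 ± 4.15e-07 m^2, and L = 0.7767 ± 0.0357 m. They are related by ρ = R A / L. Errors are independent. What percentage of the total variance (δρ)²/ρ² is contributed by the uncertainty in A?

50.0%

(δρ/ρ)² = (1·δR/R)² + (1·δA/A)² + (-1·δL/L)²
  R term: (1×0.0575)² = 0.00331
  A term: (1×0.0736)² = 0.00542
  L term: (-1×0.0460)² = 0.00211
Total = 0.0108. Share from A = 0.00542/0.0108 = 0.500.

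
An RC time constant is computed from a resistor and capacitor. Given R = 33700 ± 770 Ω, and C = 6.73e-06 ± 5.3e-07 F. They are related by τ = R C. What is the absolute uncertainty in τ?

0.0186 s

τ is a product of powers, so relative uncertainties combine in quadrature:
  (1·δR/R)² = (1×0.0228)² = 0.000522;  (1·δC/C)² = (1×0.0788)² = 0.00620
δτ/τ = √(0.00672) = 0.0820
τ = 0.227 s, so δτ = 0.0820 × 0.227 = 0.0186 s.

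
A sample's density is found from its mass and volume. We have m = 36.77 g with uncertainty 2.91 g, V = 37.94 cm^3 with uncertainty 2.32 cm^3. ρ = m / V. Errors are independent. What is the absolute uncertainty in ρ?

0.0969 g/cm^3

Since ρ is a product/quotient, work with relative uncertainties:
  (1·δm/m)² = (1×0.0791)² = 0.00626;  (-1·δV/V)² = (-1×0.0611)² = 0.00374
δρ/ρ = √(0.0100) = 0.100
ρ = 0.9692 g/cm^3, so δρ = 0.100 × 0.9692 = 0.0969 g/cm^3.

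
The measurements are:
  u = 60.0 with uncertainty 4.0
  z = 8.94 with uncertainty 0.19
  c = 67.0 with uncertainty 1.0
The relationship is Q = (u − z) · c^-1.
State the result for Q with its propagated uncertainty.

Let w = u − z = 51.1. δw = √(δu² + δz²) = √(16.0 + 0.0361) = 4.00, so δw/w = 0.0784.
Q is then a monomial in w, c:
δQ/Q = √((δw/w)² + (-1·δc/c)²) = √(0.00615 + 0.000223) = 0.0798
Q = 0.762, so δQ = 0.0798 × 0.762 = 0.0608.

0.762 ± 0.0608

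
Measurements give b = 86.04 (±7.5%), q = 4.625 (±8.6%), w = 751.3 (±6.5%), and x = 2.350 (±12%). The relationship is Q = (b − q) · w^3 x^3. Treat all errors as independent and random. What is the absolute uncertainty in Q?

1.87e+11

Let u = b − q = 81.42. δu = √(δb² + δq²) = √(41.6 + 0.158) = 6.47, so δu/u = 0.0794.
Q is then a monomial in u, w, x:
δQ/Q = √((δu/u)² + (3·δw/w)² + (3·δx/x)²) = √(0.00631 + 0.0380 + 0.130) = 0.417
Q = 4.481e+11, so δQ = 0.417 × 4.481e+11 = 1.87e+11.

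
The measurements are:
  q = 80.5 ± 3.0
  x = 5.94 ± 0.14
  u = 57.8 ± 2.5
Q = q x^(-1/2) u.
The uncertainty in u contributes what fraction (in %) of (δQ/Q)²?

(δQ/Q)² = (1·δq/q)² + (−½·δx/x)² + (1·δu/u)²
  q term: (1×0.0373)² = 0.00139
  x term: (-0.5×0.0236)² = 0.000139
  u term: (1×0.0433)² = 0.00187
Total = 0.00340. Share from u = 0.00187/0.00340 = 0.550.

55.0%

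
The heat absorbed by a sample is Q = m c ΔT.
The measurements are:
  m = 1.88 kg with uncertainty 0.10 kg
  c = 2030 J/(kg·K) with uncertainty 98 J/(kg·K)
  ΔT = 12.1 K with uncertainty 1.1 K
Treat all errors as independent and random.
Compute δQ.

5350 J

For a monomial Q ∝ m, c, ΔT, fractional errors add in quadrature:
  (1·δm/m)² = (1×0.0532)² = 0.00283;  (1·δc/c)² = (1×0.0483)² = 0.00233;  (1·δΔT/ΔT)² = (1×0.0909)² = 0.00826
δQ/Q = √(0.0134) = 0.116
Q = 46200 J, so δQ = 0.116 × 46200 = 5350 J.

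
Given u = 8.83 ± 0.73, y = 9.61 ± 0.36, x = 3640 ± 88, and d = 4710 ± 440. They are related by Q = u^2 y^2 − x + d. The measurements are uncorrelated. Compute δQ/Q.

0.167

Let p = u^2·y^2 = 7200. δp/p = √((2·δu/u)² + (2·δy/y)²) = √(0.0273 + 0.00561) = 0.182, so δp = 1310.
Q = p − x + d: δQ = √(δp² + δx² + δd²) = √(1.71e+06 + 7740 + 1.94e+05) = 1380
Q = 8270, so δQ/Q = 1380/8270 = 0.167.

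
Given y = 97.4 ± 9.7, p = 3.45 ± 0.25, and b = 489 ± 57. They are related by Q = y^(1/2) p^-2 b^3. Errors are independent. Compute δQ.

3.7e+07

Q is a product of powers, so relative uncertainties combine in quadrature:
  (½·δy/y)² = (0.5×0.0996)² = 0.00248;  (-2·δp/p)² = (-2×0.0725)² = 0.0210;  (3·δb/b)² = (3×0.117)² = 0.122
δQ/Q = √(0.146) = 0.382
Q = 9.7e+07, so δQ = 0.382 × 9.7e+07 = 3.7e+07.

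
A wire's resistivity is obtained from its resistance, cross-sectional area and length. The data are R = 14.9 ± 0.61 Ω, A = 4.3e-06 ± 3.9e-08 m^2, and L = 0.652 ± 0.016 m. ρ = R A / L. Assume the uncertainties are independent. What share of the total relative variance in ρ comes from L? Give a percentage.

(δρ/ρ)² = (1·δR/R)² + (1·δA/A)² + (-1·δL/L)²
  R term: (1×0.0409)² = 0.00168
  A term: (1×0.00907)² = 8.23e-05
  L term: (-1×0.0245)² = 0.000602
Total = 0.00236. Share from L = 0.000602/0.00236 = 0.255.

25.5%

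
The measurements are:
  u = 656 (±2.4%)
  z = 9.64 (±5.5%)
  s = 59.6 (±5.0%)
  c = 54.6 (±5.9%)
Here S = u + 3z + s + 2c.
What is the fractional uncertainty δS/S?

0.0203

For a sum/difference, combine absolute errors in quadrature:
  (δu)² = 248;  (3·δz)² = 2.53;  (δs)² = 8.88;  (2·δc)² = 41.5
δS = √(301) = 17.3
S = 854, so δS/S = 17.3/854 = 0.0203.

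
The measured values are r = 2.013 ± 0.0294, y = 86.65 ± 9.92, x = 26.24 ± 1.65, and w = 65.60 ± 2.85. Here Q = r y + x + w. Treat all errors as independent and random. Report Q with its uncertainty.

266.3 ± 20.4

Let p = r·y = 174.4. δp/p = √((1·δr/r)² + (1·δy/y)²) = √(0.000213 + 0.0131) = 0.115, so δp = 20.1.
Q = p + x + w: δQ = √(δp² + δx² + δw²) = √(405 + 2.72 + 8.12) = 20.4
Q = 266.3.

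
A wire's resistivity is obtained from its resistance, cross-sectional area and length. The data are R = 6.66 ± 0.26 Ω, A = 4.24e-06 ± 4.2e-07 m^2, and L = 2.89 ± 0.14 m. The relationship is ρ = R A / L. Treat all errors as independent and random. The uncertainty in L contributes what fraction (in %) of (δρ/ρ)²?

(δρ/ρ)² = (1·δR/R)² + (1·δA/A)² + (-1·δL/L)²
  R term: (1×0.0390)² = 0.00152
  A term: (1×0.0991)² = 0.00981
  L term: (-1×0.0484)² = 0.00235
Total = 0.0137. Share from L = 0.00235/0.0137 = 0.172.

17.2%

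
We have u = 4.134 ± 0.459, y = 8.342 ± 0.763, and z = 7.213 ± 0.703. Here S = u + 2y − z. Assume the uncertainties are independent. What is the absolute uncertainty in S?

1.74

For a sum/difference, combine absolute errors in quadrature:
  (δu)² = 0.211;  (2·δy)² = 2.33;  (δz)² = 0.494
δS = √(3.03) = 1.74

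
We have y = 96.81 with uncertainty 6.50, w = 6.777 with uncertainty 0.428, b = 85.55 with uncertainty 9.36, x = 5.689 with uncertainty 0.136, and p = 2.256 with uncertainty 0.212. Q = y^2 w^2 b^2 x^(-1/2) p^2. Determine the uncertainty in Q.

Each factor contributes (exponent × relative error)² to (δQ/Q)²:
  (2·δy/y)² = (2×0.0671)² = 0.0180;  (2·δw/w)² = (2×0.0632)² = 0.0160;  (2·δb/b)² = (2×0.109)² = 0.0479;  (−½·δx/x)² = (-0.5×0.0239)² = 0.000143;  (2·δp/p)² = (2×0.0940)² = 0.0353
δQ/Q = √(0.117) = 0.343
Q = 6.722e+09, so δQ = 0.343 × 6.722e+09 = 2.3e+09.

2.3e+09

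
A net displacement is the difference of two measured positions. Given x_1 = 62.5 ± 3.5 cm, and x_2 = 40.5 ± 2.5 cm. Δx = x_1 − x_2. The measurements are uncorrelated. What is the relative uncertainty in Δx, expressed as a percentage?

Each term contributes (cᵢ δxᵢ)² to (δΔx)²:
  (δx_1)² = 12.2;  (δx_2)² = 6.25
δΔx = √(18.5) = 4.30 cm
Δx = 22.0 cm, so δΔx/Δx = 4.30/22.0 = 0.196.

19.6%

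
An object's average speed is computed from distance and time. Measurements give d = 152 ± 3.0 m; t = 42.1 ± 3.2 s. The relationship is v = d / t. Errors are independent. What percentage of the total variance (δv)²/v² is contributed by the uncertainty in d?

6.32%

(δv/v)² = (1·δd/d)² + (-1·δt/t)²
  d term: (1×0.0197)² = 0.000390
  t term: (-1×0.0760)² = 0.00578
Total = 0.00617. Share from d = 0.000390/0.00617 = 0.0632.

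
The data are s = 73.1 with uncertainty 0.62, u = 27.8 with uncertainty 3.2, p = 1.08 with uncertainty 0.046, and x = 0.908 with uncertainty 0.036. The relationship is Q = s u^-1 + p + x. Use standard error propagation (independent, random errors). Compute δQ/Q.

0.0669

Let w = s·u^-1 = 2.63. δw/w = √((1·δs/s)² + (-1·δu/u)²) = √(7.19e-05 + 0.0132) = 0.115, so δw = 0.303.
Q = w + p + x: δQ = √(δw² + δp² + δx²) = √(0.0921 + 0.00212 + 0.00130) = 0.309
Q = 4.62, so δQ/Q = 0.309/4.62 = 0.0669.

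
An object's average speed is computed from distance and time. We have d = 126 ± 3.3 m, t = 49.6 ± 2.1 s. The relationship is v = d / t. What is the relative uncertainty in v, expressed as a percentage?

v is a product of powers, so relative uncertainties combine in quadrature:
  (1·δd/d)² = (1×0.0262)² = 0.000686;  (-1·δt/t)² = (-1×0.0423)² = 0.00179
δv/v = √(0.00248) = 0.0498

4.98%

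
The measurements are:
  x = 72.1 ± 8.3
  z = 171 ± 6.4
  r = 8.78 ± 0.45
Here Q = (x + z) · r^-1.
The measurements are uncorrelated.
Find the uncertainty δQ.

1.85

Let u = x + z = 243. δu = √(δx² + δz²) = √(68.9 + 41.0) = 10.5, so δu/u = 0.0431.
Q is then a monomial in u, r:
δQ/Q = √((δu/u)² + (-1·δr/r)²) = √(0.00186 + 0.00263) = 0.0670
Q = 27.7, so δQ = 0.0670 × 27.7 = 1.85.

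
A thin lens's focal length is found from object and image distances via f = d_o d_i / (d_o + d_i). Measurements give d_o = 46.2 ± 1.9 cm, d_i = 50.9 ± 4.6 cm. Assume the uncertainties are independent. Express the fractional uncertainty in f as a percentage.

∂f/∂d_o = (d_i/(d_o+d_i))² = 0.275;  ∂f/∂d_i = (d_o/(d_o+d_i))² = 0.226
δf = √((∂f/∂d_o · δd_o)² + (∂f/∂d_i · δd_i)²) = √(0.273 + 1.08) = 1.16 cm
f = 24.2 cm, so δf/f = 1.16/24.2 = 0.0481.

4.81%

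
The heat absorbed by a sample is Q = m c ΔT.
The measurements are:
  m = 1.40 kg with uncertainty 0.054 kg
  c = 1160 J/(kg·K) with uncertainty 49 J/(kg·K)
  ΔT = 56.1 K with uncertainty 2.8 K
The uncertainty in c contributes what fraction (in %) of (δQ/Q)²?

31.0%

(δQ/Q)² = (1·δm/m)² + (1·δc/c)² + (1·δΔT/ΔT)²
  m term: (1×0.0386)² = 0.00149
  c term: (1×0.0422)² = 0.00178
  ΔT term: (1×0.0499)² = 0.00249
Total = 0.00576. Share from c = 0.00178/0.00576 = 0.310.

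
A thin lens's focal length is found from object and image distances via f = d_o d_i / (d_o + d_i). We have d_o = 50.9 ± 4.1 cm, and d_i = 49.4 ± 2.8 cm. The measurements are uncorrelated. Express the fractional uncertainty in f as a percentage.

∂f/∂d_o = (d_i/(d_o+d_i))² = 0.243;  ∂f/∂d_i = (d_o/(d_o+d_i))² = 0.258
δf = √((∂f/∂d_o · δd_o)² + (∂f/∂d_i · δd_i)²) = √(0.989 + 0.520) = 1.23 cm
f = 25.1 cm, so δf/f = 1.23/25.1 = 0.0490.

4.90%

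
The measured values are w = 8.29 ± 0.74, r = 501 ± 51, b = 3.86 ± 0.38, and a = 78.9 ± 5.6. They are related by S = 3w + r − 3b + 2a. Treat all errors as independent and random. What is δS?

For a sum/difference, combine absolute errors in quadrature:
  (3·δw)² = 4.93;  (δr)² = 2600;  (3·δb)² = 1.30;  (2·δa)² = 125
δS = √(2730) = 52.3

52.3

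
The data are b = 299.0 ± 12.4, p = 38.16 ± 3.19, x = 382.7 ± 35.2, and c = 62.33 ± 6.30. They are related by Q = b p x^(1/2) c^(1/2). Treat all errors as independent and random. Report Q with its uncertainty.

(1.762 ± 0.204) × 10^6

Relative error in a monomial: (δQ/Q)² = Σ (nᵢ · δxᵢ/xᵢ)².
  (1·δb/b)² = (1×0.0415)² = 0.00172;  (1·δp/p)² = (1×0.0836)² = 0.00699;  (½·δx/x)² = (0.5×0.0920)² = 0.00211;  (½·δc/c)² = (0.5×0.101)² = 0.00255
δQ/Q = √(0.0134) = 0.116
Q = 1.762e+06, so δQ = 0.116 × 1.762e+06 = 2.04e+05.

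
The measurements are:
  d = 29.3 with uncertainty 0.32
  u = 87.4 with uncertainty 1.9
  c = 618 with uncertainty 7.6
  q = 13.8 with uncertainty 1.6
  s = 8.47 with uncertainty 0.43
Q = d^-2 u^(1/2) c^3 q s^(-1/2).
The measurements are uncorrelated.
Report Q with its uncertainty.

(1.22 ± 0.154) × 10^7

For a monomial Q ∝ d^-2, u^(1/2), c^3, q, s^(-1/2), fractional errors add in quadrature:
  (-2·δd/d)² = (-2×0.0109)² = 0.000477;  (½·δu/u)² = (0.5×0.0217)² = 0.000118;  (3·δc/c)² = (3×0.0123)² = 0.00136;  (1·δq/q)² = (1×0.116)² = 0.0134;  (−½·δs/s)² = (-0.5×0.0508)² = 0.000644
δQ/Q = √(0.0160) = 0.127
Q = 1.22e+07, so δQ = 0.127 × 1.22e+07 = 1.54e+06.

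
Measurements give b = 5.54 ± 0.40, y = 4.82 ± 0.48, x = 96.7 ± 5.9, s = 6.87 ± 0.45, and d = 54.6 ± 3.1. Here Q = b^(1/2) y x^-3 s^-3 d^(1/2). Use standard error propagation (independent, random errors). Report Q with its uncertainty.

(2.86 ± 0.829) × 10^-7

Products/powers → add relative errors in quadrature, weighted by exponent:
  (½·δb/b)² = (0.5×0.0722)² = 0.00130;  (1·δy/y)² = (1×0.0996)² = 0.00992;  (-3·δx/x)² = (-3×0.0610)² = 0.0335;  (-3·δs/s)² = (-3×0.0655)² = 0.0386;  (½·δd/d)² = (0.5×0.0568)² = 0.000806
δQ/Q = √(0.0841) = 0.290
Q = 2.86e-07, so δQ = 0.290 × 2.86e-07 = 8.29e-08.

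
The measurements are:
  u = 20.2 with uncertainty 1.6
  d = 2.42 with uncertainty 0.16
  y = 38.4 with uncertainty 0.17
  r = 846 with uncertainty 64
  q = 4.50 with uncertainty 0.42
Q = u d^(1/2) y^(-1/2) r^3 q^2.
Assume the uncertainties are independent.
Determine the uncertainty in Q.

Since Q is a product/quotient, work with relative uncertainties:
  (1·δu/u)² = (1×0.0792)² = 0.00627;  (½·δd/d)² = (0.5×0.0661)² = 0.00109;  (−½·δy/y)² = (-0.5×0.00443)² = 4.9e-06;  (3·δr/r)² = (3×0.0757)² = 0.0515;  (2·δq/q)² = (2×0.0933)² = 0.0348
δQ/Q = √(0.0937) = 0.306
Q = 6.22e+10, so δQ = 0.306 × 6.22e+10 = 1.9e+10.

1.9e+10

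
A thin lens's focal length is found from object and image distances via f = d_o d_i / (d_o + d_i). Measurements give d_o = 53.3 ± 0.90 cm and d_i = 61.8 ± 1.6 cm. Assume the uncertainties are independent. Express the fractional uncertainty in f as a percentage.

1.50%

∂f/∂d_o = (d_i/(d_o+d_i))² = 0.288;  ∂f/∂d_i = (d_o/(d_o+d_i))² = 0.214
δf = √((∂f/∂d_o · δd_o)² + (∂f/∂d_i · δd_i)²) = √(0.0673 + 0.118) = 0.430 cm
f = 28.6 cm, so δf/f = 0.430/28.6 = 0.0150.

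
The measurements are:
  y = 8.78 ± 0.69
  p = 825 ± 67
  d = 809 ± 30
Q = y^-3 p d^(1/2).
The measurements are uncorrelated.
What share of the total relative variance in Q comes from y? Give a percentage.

(δQ/Q)² = (-3·δy/y)² + (1·δp/p)² + (½·δd/d)²
  y term: (-3×0.0786)² = 0.0556
  p term: (1×0.0812)² = 0.00660
  d term: (0.5×0.0371)² = 0.000344
Total = 0.0625. Share from y = 0.0556/0.0625 = 0.889.

88.9%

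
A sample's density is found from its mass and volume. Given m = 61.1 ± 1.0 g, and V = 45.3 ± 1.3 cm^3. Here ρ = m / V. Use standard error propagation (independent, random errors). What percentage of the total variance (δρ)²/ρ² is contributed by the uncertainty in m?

24.5%

(δρ/ρ)² = (1·δm/m)² + (-1·δV/V)²
  m term: (1×0.0164)² = 0.000268
  V term: (-1×0.0287)² = 0.000824
Total = 0.00109. Share from m = 0.000268/0.00109 = 0.245.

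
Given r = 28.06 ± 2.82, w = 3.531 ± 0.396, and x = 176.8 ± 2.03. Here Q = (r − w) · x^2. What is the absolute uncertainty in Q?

Let u = r − w = 24.53. δu = √(δr² + δw²) = √(7.95 + 0.157) = 2.85, so δu/u = 0.116.
Q is then a monomial in u, x:
δQ/Q = √((δu/u)² + (2·δx/x)²) = √(0.0135 + 0.000527) = 0.118
Q = 766700, so δQ = 0.118 × 766700 = 90700.

90700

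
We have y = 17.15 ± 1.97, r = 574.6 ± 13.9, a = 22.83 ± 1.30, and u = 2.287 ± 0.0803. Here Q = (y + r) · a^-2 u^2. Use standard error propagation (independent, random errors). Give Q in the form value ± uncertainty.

Let w = y + r = 591.8. δw = √(δy² + δr²) = √(3.88 + 193) = 14.0, so δw/w = 0.0237.
Q is then a monomial in w, a, u:
δQ/Q = √((δw/w)² + (-2·δa/a)² + (2·δu/u)²) = √(0.000563 + 0.0130 + 0.00493) = 0.136
Q = 5.938, so δQ = 0.136 × 5.938 = 0.807.

5.938 ± 0.807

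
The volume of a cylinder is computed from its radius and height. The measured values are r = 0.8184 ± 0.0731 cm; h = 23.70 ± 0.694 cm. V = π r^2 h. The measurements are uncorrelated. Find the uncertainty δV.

9.03 cm^3

Since V is a product/quotient, work with relative uncertainties:
  (2·δr/r)² = (2×0.0893)² = 0.0319;  (1·δh/h)² = (1×0.0293)² = 0.000857
δV/V = √(0.0328) = 0.181
V = 49.87 cm^3, so δV = 0.181 × 49.87 = 9.03 cm^3.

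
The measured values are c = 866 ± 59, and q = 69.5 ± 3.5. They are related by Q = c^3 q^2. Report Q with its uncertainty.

Each factor contributes (exponent × relative error)² to (δQ/Q)²:
  (3·δc/c)² = (3×0.0681)² = 0.0418;  (2·δq/q)² = (2×0.0504)² = 0.0101
δQ/Q = √(0.0519) = 0.228
Q = 3.14e+12, so δQ = 0.228 × 3.14e+12 = 7.15e+11.

(3.14 ± 0.715) × 10^12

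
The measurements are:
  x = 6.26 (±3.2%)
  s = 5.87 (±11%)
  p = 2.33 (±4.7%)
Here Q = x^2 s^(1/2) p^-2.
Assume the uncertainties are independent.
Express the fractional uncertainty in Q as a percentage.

12.6%

Relative error in a monomial: (δQ/Q)² = Σ (nᵢ · δxᵢ/xᵢ)².
  (2·δx/x)² = (2×0.0320)² = 0.00410;  (½·δs/s)² = (0.5×0.110)² = 0.00302;  (-2·δp/p)² = (-2×0.0470)² = 0.00884
δQ/Q = √(0.0160) = 0.126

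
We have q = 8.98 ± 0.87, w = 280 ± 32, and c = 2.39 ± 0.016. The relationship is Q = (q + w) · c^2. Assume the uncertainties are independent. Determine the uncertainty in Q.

184

Let u = q + w = 289. δu = √(δq² + δw²) = √(0.757 + 1020) = 32.0, so δu/u = 0.111.
Q is then a monomial in u, c:
δQ/Q = √((δu/u)² + (2·δc/c)²) = √(0.0123 + 0.000179) = 0.112
Q = 1650, so δQ = 0.112 × 1650 = 184.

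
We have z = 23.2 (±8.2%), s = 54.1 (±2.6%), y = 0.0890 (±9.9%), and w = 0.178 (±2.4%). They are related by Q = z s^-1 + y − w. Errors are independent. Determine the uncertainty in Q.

Let p = z·s^-1 = 0.429. δp/p = √((1·δz/z)² + (-1·δs/s)²) = √(0.00672 + 0.000676) = 0.0860, so δp = 0.0369.
Q = p + y − w: δQ = √(δp² + δy² + δw²) = √(0.00136 + 7.76e-05 + 1.82e-05) = 0.0382

0.0382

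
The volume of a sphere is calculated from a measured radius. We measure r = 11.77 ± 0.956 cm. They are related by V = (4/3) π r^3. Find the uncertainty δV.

V ∝ r^3, so δV/V = |3| · δr/r = 3 × 0.0812 = 0.244.
V = 6830 cm^3, so δV = 0.244 × 6830 = 1660 cm^3.

1660 cm^3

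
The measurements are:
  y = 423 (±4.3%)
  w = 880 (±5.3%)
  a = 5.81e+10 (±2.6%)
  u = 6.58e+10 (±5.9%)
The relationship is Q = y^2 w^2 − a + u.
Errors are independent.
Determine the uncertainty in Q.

Let p = y^2·w^2 = 1.39e+11. δp/p = √((2·δy/y)² + (2·δw/w)²) = √(0.00740 + 0.0112) = 0.136, so δp = 1.89e+10.
Q = p − a + u: δQ = √(δp² + δa² + δu²) = √(3.58e+20 + 2.28e+18 + 1.51e+19) = 1.94e+10

1.94e+10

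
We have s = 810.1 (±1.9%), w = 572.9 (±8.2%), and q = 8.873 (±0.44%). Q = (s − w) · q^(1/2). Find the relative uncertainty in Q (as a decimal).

0.208

Let u = s − w = 237.2. δu = √(δs² + δw²) = √(237 + 2210) = 49.4, so δu/u = 0.208.
Q is then a monomial in u, q:
δQ/Q = √((δu/u)² + (½·δq/q)²) = √(0.0434 + 4.84e-06) = 0.208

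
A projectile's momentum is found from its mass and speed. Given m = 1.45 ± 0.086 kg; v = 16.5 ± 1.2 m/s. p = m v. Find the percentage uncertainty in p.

9.38%

Each factor contributes (exponent × relative error)² to (δp/p)²:
  (1·δm/m)² = (1×0.0593)² = 0.00352;  (1·δv/v)² = (1×0.0727)² = 0.00529
δp/p = √(0.00881) = 0.0938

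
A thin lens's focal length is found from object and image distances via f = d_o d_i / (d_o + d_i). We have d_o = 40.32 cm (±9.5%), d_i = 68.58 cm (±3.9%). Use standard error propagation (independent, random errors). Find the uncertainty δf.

1.56 cm

∂f/∂d_o = (d_i/(d_o+d_i))² = 0.397;  ∂f/∂d_i = (d_o/(d_o+d_i))² = 0.137
δf = √((∂f/∂d_o · δd_o)² + (∂f/∂d_i · δd_i)²) = √(2.31 + 0.134) = 1.56 cm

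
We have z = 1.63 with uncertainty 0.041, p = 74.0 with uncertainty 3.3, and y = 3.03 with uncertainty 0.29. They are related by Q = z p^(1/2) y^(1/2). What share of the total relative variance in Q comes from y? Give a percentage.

67.0%

(δQ/Q)² = (1·δz/z)² + (½·δp/p)² + (½·δy/y)²
  z term: (1×0.0252)² = 0.000633
  p term: (0.5×0.0446)² = 0.000497
  y term: (0.5×0.0957)² = 0.00229
Total = 0.00342. Share from y = 0.00229/0.00342 = 0.670.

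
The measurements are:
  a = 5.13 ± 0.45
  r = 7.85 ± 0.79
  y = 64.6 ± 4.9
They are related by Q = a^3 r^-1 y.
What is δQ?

324

Relative error in a monomial: (δQ/Q)² = Σ (nᵢ · δxᵢ/xᵢ)².
  (3·δa/a)² = (3×0.0877)² = 0.0693;  (-1·δr/r)² = (-1×0.101)² = 0.0101;  (1·δy/y)² = (1×0.0759)² = 0.00575
δQ/Q = √(0.0851) = 0.292
Q = 1110, so δQ = 0.292 × 1110 = 324.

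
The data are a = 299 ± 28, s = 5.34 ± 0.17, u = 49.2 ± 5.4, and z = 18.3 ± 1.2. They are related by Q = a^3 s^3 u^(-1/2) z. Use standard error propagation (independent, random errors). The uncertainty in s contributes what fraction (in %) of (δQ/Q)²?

(δQ/Q)² = (3·δa/a)² + (3·δs/s)² + (−½·δu/u)² + (1·δz/z)²
  a term: (3×0.0936)² = 0.0789
  s term: (3×0.0318)² = 0.00912
  u term: (-0.5×0.110)² = 0.00301
  z term: (1×0.0656)² = 0.00430
Total = 0.0954. Share from s = 0.00912/0.0954 = 0.0957.

9.57%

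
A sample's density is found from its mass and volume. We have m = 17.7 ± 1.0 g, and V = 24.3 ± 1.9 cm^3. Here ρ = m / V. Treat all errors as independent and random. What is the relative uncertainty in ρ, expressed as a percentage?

9.65%

ρ is a product of powers, so relative uncertainties combine in quadrature:
  (1·δm/m)² = (1×0.0565)² = 0.00319;  (-1·δV/V)² = (-1×0.0782)² = 0.00611
δρ/ρ = √(0.00931) = 0.0965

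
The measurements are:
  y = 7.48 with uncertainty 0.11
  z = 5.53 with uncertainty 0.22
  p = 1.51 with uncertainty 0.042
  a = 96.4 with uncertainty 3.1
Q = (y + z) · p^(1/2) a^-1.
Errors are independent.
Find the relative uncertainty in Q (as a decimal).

0.0398

Let u = y + z = 13.0. δu = √(δy² + δz²) = √(0.0121 + 0.0484) = 0.246, so δu/u = 0.0189.
Q is then a monomial in u, p, a:
δQ/Q = √((δu/u)² + (½·δp/p)² + (-1·δa/a)²) = √(0.000357 + 0.000193 + 0.00103) = 0.0398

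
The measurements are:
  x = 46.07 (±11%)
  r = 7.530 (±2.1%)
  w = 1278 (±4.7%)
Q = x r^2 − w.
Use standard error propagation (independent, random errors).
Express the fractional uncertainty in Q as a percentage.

23.5%

Let p = x·r^2 = 2612. δp/p = √((1·δx/x)² + (2·δr/r)²) = √(0.0121 + 0.00176) = 0.118, so δp = 308.
Q = p − w: δQ = √(δp² + δw²) = √(94600 + 3610) = 313
Q = 1334, so δQ/Q = 313/1334 = 0.235.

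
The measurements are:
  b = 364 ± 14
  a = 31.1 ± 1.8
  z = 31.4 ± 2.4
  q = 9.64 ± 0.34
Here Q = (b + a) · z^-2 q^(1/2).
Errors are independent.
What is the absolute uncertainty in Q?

Let u = b + a = 395. δu = √(δb² + δa²) = √(196 + 3.24) = 14.1, so δu/u = 0.0357.
Q is then a monomial in u, z, q:
δQ/Q = √((δu/u)² + (-2·δz/z)² + (½·δq/q)²) = √(0.00128 + 0.0234 + 0.000311) = 0.158
Q = 1.24, so δQ = 0.158 × 1.24 = 0.197.

0.197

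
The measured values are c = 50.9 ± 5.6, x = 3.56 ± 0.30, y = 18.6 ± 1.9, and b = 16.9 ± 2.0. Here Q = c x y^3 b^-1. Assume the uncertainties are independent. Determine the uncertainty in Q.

Since Q is a product/quotient, work with relative uncertainties:
  (1·δc/c)² = (1×0.110)² = 0.0121;  (1·δx/x)² = (1×0.0843)² = 0.00710;  (3·δy/y)² = (3×0.102)² = 0.0939;  (-1·δb/b)² = (-1×0.118)² = 0.0140
δQ/Q = √(0.127) = 0.357
Q = 69000, so δQ = 0.357 × 69000 = 24600.

24600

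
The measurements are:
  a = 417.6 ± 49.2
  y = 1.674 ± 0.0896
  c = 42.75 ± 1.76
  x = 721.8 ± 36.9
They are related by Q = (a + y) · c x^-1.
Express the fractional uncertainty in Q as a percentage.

Let u = a + y = 419.3. δu = √(δa² + δy²) = √(2420 + 0.00803) = 49.2, so δu/u = 0.117.
Q is then a monomial in u, c, x:
δQ/Q = √((δu/u)² + (1·δc/c)² + (-1·δx/x)²) = √(0.0138 + 0.00169 + 0.00261) = 0.134

13.4%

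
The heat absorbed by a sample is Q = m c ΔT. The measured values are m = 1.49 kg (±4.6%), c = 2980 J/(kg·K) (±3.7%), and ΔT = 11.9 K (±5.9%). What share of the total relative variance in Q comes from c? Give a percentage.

(δQ/Q)² = (1·δm/m)² + (1·δc/c)² + (1·δΔT/ΔT)²
  m term: (1×0.0460)² = 0.00212
  c term: (1×0.0370)² = 0.00137
  ΔT term: (1×0.0590)² = 0.00348
Total = 0.00697. Share from c = 0.00137/0.00697 = 0.197.

19.7%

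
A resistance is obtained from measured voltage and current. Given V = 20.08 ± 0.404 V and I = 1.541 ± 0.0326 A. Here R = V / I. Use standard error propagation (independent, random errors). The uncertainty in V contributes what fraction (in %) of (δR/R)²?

47.5%

(δR/R)² = (1·δV/V)² + (-1·δI/I)²
  V term: (1×0.0201)² = 0.000405
  I term: (-1×0.0212)² = 0.000448
Total = 0.000852. Share from V = 0.000405/0.000852 = 0.475.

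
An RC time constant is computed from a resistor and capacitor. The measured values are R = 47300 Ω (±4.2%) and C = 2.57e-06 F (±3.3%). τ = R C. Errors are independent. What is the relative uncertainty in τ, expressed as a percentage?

5.34%

Relative error in a monomial: (δτ/τ)² = Σ (nᵢ · δxᵢ/xᵢ)².
  (1·δR/R)² = (1×0.0420)² = 0.00176;  (1·δC/C)² = (1×0.0330)² = 0.00109
δτ/τ = √(0.00285) = 0.0534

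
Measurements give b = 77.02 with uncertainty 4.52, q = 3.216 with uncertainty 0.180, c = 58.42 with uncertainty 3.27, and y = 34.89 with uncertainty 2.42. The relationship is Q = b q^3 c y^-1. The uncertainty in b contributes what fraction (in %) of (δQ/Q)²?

8.70%

(δQ/Q)² = (1·δb/b)² + (3·δq/q)² + (1·δc/c)² + (-1·δy/y)²
  b term: (1×0.0587)² = 0.00344
  q term: (3×0.0560)² = 0.0282
  c term: (1×0.0560)² = 0.00313
  y term: (-1×0.0694)² = 0.00481
Total = 0.0396. Share from b = 0.00344/0.0396 = 0.0870.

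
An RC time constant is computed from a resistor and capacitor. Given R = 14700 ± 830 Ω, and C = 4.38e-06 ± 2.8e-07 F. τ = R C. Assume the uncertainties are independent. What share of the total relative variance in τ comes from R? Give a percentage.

43.8%

(δτ/τ)² = (1·δR/R)² + (1·δC/C)²
  R term: (1×0.0565)² = 0.00319
  C term: (1×0.0639)² = 0.00409
Total = 0.00727. Share from R = 0.00319/0.00727 = 0.438.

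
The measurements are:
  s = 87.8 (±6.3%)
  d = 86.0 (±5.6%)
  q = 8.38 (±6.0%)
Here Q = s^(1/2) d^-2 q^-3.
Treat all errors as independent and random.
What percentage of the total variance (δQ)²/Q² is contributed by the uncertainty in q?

70.5%

(δQ/Q)² = (½·δs/s)² + (-2·δd/d)² + (-3·δq/q)²
  s term: (0.5×0.0630)² = 0.000992
  d term: (-2×0.0560)² = 0.0125
  q term: (-3×0.0600)² = 0.0324
Total = 0.0459. Share from q = 0.0324/0.0459 = 0.705.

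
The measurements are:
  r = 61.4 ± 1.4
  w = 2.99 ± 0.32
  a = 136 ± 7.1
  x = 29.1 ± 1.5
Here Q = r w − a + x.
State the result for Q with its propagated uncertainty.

76.7 ± 21.4

Let p = r·w = 184. δp/p = √((1·δr/r)² + (1·δw/w)²) = √(0.000520 + 0.0115) = 0.109, so δp = 20.1.
Q = p − a + x: δQ = √(δp² + δa² + δx²) = √(404 + 50.4 + 2.25) = 21.4
Q = 76.7.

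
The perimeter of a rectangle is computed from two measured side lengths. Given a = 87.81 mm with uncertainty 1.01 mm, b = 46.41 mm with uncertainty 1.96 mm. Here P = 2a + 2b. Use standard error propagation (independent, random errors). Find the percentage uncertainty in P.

1.64%

Each term contributes (cᵢ δxᵢ)² to (δP)²:
  (2·δa)² = 4.08;  (2·δb)² = 15.4
δP = √(19.4) = 4.41 mm
P = 268.4 mm, so δP/P = 4.41/268.4 = 0.0164.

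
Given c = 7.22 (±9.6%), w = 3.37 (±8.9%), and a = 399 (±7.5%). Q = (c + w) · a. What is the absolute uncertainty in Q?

Let u = c + w = 10.6. δu = √(δc² + δw²) = √(0.480 + 0.0900) = 0.755, so δu/u = 0.0713.
Q is then a monomial in u, a:
δQ/Q = √((δu/u)² + (1·δa/a)²) = √(0.00509 + 0.00562) = 0.103
Q = 4230, so δQ = 0.103 × 4230 = 437.

437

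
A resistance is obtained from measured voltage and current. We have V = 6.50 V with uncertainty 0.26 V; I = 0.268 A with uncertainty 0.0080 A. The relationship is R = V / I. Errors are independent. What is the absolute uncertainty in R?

1.21 Ω

For a monomial R ∝ V, I^-1, fractional errors add in quadrature:
  (1·δV/V)² = (1×0.0400)² = 0.00160;  (-1·δI/I)² = (-1×0.0299)² = 0.000891
δR/R = √(0.00249) = 0.0499
R = 24.3 Ω, so δR = 0.0499 × 24.3 = 1.21 Ω.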